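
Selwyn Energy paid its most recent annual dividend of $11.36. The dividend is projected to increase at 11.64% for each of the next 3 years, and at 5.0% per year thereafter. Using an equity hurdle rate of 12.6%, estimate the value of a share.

$186.47

Two-stage DDM. Project D₁…D_3 at 0.1164, terminal growth 0.05, discount at r = 0.126.
D_1 = 12.6823
D_2 = 14.1585
D_3 = 15.8066
Terminal value at t=3: TV = D_4/(r−g) = 16.5969/(0.126−0.05) = 218.3803
P₀ = 12.6823/(1+0.126)^1 + 14.1585/(1+0.126)^2 + 15.8066/(1+0.126)^3 + 218.3803/(1+0.126)^3 = 186.4694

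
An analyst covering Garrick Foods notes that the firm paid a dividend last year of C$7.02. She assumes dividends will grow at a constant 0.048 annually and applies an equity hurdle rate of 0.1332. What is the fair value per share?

C$86.35

Gordon growth model: P₀ = D₁/(r − g). D₁ = 7.02 × (1 + 0.048) = 7.3570.
P₀ = 7.3570 / (0.1332 − 0.048) = 7.3570 / 0.0852 = 86.3493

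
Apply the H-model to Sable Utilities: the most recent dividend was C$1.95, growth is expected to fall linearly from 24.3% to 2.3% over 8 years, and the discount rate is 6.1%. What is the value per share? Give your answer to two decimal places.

H-model: P₀ = D₀[(1+g_L) + H(g_S−g_L)]/(r−g_L), with H = 8/2 = 4.
P₀ = 1.95 × [(1+0.023) + 4×(0.243−0.023)] / (0.061−0.023)
   = 1.95 × 1.9030 / 0.038 = 97.6539

C$97.65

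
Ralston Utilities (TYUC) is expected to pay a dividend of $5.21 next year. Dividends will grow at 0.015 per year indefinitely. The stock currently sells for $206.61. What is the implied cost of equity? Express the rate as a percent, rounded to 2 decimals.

4.02%

Rearranging the constant-growth DDM: r = D₁/P₀ + g.
r = 5.2100 / 206.61 + 0.015 = 0.02522 + 0.015 = 0.04022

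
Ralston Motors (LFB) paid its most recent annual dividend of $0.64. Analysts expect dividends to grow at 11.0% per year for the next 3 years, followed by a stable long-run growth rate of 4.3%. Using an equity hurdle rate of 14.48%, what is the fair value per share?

$7.78

Two-stage DDM. Project D₁…D_3 at 0.11, terminal growth 0.043, discount at r = 0.1448.
D_1 = 0.7104
D_2 = 0.7885
D_3 = 0.8753
Terminal value at t=3: TV = D_4/(r−g) = 0.9129/(0.1448−0.043) = 8.9678
P₀ = 0.7104/(1+0.1448)^1 + 0.7885/(1+0.1448)^2 + 0.8753/(1+0.1448)^3 + 8.9678/(1+0.1448)^3 = 7.7828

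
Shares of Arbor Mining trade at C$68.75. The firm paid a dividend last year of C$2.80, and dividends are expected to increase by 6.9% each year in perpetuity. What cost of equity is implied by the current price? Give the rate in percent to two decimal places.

11.25%

Rearranging the constant-growth DDM: r = D₁/P₀ + g.
D₁ = 2.80 × (1 + 0.069) = 2.9932.
r = 2.9932 / 68.75 + 0.069 = 0.04354 + 0.069 = 0.11254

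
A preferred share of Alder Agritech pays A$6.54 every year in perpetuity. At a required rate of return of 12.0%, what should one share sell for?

A$54.50

Zero-growth DDM (perpetuity): P₀ = D/r = 6.54 / 0.12 = 54.5000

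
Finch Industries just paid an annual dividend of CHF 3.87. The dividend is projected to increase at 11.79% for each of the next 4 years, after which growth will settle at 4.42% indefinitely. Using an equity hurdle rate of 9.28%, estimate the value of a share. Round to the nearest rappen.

Two-stage DDM. Project D₁…D_4 at 0.1179, terminal growth 0.0442, discount at r = 0.0928.
D_1 = 4.3263
D_2 = 4.8363
D_3 = 5.4065
D_4 = 6.0440
Terminal value at t=4: TV = D_5/(r−g) = 6.3111/(0.0928−0.0442) = 129.8584
P₀ = 4.3263/(1+0.0928)^1 + 4.8363/(1+0.0928)^2 + 5.4065/(1+0.0928)^3 + 6.0440/(1+0.0928)^4 + 129.8584/(1+0.0928)^4 = 107.4453

CHF 107.45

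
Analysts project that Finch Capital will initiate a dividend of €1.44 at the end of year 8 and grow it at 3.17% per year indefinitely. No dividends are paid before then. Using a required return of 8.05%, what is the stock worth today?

€17.16

Deferred-dividend DDM. At t=7 the remaining stream is a growing perpetuity with first payment D_8 = 1.44.
V_7 = D_8/(r−g) = 1.44/(0.0805−0.0317) = 29.5082
P₀ = V_7/(1+r)^7 = 29.5082/(1+0.0805)^7 = 17.1621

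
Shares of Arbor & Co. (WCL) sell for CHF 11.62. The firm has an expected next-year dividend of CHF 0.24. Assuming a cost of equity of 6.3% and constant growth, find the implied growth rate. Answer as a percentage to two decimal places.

From P₀ = D₁/(r − g), the implied growth is g = r − D₁/P₀.
g = 0.063 − 0.24/11.62 = 0.063 − 0.02065 = 0.04235

4.23%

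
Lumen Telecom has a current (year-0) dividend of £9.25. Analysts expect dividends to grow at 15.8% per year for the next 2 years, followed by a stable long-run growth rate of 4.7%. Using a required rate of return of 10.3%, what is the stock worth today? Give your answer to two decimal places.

£210.53

Two-stage DDM. Project D₁…D_2 at 0.158, terminal growth 0.047, discount at r = 0.103.
D_1 = 10.7115
D_2 = 12.4039
Terminal value at t=2: TV = D_3/(r−g) = 12.9869/(0.103−0.047) = 231.9089
P₀ = 10.7115/(1+0.103)^1 + 12.4039/(1+0.103)^2 + 231.9089/(1+0.103)^2 = 210.5259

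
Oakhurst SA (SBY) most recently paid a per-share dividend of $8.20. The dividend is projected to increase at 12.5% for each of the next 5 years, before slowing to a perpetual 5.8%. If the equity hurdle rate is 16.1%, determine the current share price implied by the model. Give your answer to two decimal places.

$109.30

Two-stage DDM. Project D₁…D_5 at 0.125, terminal growth 0.058, discount at r = 0.161.
D_1 = 9.2250
D_2 = 10.3781
D_3 = 11.6754
D_4 = 13.1348
D_5 = 14.7767
Terminal value at t=5: TV = D_6/(r−g) = 15.6337/(0.161−0.058) = 151.7836
P₀ = 9.2250/(1+0.161)^1 + 10.3781/(1+0.161)^2 + 11.6754/(1+0.161)^3 + 13.1348/(1+0.161)^4 + 14.7767/(1+0.161)^5 + 151.7836/(1+0.161)^5 = 109.2956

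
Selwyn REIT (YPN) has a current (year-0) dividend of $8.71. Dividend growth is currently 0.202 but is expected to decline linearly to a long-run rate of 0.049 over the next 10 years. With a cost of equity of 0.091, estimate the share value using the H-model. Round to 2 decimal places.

H-model: P₀ = D₀[(1+g_L) + H(g_S−g_L)]/(r−g_L), with H = 10/2 = 5.
P₀ = 8.71 × [(1+0.049) + 5×(0.202−0.049)] / (0.091−0.049)
   = 8.71 × 1.8140 / 0.042 = 376.1890

$376.19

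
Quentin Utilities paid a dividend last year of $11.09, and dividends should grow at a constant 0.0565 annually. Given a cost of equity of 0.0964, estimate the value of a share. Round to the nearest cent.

$293.65

Gordon growth model: P₀ = D₁/(r − g). D₁ = 11.09 × (1 + 0.0565) = 11.7166.
P₀ = 11.7166 / (0.0964 − 0.0565) = 11.7166 / 0.0399 = 293.6487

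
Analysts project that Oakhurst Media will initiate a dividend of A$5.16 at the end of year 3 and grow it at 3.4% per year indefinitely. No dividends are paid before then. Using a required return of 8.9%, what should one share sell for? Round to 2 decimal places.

Deferred-dividend DDM. At t=2 the remaining stream is a growing perpetuity with first payment D_3 = 5.16.
V_2 = D_3/(r−g) = 5.16/(0.089−0.034) = 93.8182
P₀ = V_2/(1+r)^2 = 93.8182/(1+0.089)^2 = 79.1100

A$79.11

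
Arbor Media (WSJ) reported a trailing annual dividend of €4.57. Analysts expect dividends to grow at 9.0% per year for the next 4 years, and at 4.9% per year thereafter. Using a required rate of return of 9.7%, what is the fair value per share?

€115.34

Two-stage DDM. Project D₁…D_4 at 0.09, terminal growth 0.049, discount at r = 0.097.
D_1 = 4.9813
D_2 = 5.4296
D_3 = 5.9183
D_4 = 6.4509
Terminal value at t=4: TV = D_5/(r−g) = 6.7670/(0.097−0.049) = 140.9797
P₀ = 4.9813/(1+0.097)^1 + 5.4296/(1+0.097)^2 + 5.9183/(1+0.097)^3 + 6.4509/(1+0.097)^4 + 140.9797/(1+0.097)^4 = 115.3389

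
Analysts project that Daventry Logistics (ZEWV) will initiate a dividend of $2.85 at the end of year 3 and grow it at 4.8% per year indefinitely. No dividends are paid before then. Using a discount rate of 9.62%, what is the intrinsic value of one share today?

$49.21

Deferred-dividend DDM. At t=2 the remaining stream is a growing perpetuity with first payment D_3 = 2.85.
V_2 = D_3/(r−g) = 2.85/(0.0962−0.048) = 59.1286
P₀ = V_2/(1+r)^2 = 59.1286/(1+0.0962)^2 = 49.2060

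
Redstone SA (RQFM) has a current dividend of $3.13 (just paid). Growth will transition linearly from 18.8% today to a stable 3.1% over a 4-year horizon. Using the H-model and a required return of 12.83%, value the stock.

H-model: P₀ = D₀[(1+g_L) + H(g_S−g_L)]/(r−g_L), with H = 4/2 = 2.
P₀ = 3.13 × [(1+0.031) + 2×(0.188−0.031)] / (0.1283−0.031)
   = 3.13 × 1.3450 / 0.0973 = 43.2667

$43.27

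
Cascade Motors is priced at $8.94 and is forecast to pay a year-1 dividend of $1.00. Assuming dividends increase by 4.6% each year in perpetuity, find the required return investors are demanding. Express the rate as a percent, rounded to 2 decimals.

Rearranging the constant-growth DDM: r = D₁/P₀ + g.
r = 1.0000 / 8.94 + 0.046 = 0.11186 + 0.046 = 0.15786

15.79%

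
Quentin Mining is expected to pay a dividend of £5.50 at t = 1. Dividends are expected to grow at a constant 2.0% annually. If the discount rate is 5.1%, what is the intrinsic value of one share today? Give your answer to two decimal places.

Gordon growth model: P₀ = D₁/(r − g), with D₁ = 5.50 given directly.
P₀ = 5.5000 / (0.051 − 0.02) = 5.5000 / 0.031 = 177.4194

£177.42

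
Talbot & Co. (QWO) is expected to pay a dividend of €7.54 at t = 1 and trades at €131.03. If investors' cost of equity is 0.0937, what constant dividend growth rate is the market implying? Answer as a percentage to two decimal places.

3.62%

From P₀ = D₁/(r − g), the implied growth is g = r − D₁/P₀.
g = 0.0937 − 7.54/131.03 = 0.0937 − 0.05754 = 0.03616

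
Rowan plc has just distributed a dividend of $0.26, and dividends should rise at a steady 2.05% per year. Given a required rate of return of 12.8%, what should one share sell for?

Gordon growth model: P₀ = D₁/(r − g). D₁ = 0.26 × (1 + 0.0205) = 0.2653.
P₀ = 0.2653 / (0.128 − 0.0205) = 0.2653 / 0.1075 = 2.4682

$2.47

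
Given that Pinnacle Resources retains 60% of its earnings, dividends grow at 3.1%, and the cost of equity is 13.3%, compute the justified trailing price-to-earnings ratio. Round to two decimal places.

4.04

Payout ratio b = 1 − 0.60 = 0.40.
Justified trailing P/E = b(1+g)/(r−g) = 0.40×(1+0.031)/(0.133−0.031) = 4.0431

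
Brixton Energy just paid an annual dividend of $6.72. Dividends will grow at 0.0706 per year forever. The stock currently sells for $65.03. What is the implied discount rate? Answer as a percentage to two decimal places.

Rearranging the constant-growth DDM: r = D₁/P₀ + g.
D₁ = 6.72 × (1 + 0.0706) = 7.1944.
r = 7.1944 / 65.03 + 0.0706 = 0.11063 + 0.0706 = 0.18123

18.12%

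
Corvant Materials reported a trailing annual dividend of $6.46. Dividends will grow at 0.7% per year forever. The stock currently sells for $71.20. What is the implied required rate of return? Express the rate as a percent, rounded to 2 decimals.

Rearranging the constant-growth DDM: r = D₁/P₀ + g.
D₁ = 6.46 × (1 + 0.007) = 6.5052.
r = 6.5052 / 71.20 + 0.007 = 0.09137 + 0.007 = 0.09837

9.84%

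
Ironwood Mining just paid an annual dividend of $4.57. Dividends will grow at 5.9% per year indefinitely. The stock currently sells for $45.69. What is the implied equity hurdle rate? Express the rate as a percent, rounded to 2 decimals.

16.49%

Rearranging the constant-growth DDM: r = D₁/P₀ + g.
D₁ = 4.57 × (1 + 0.059) = 4.8396.
r = 4.8396 / 45.69 + 0.059 = 0.10592 + 0.059 = 0.16492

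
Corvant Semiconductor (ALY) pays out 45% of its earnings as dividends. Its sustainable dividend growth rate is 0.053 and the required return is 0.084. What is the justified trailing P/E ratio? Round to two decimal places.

Justified trailing P/E = b(1+g)/(r−g) = 0.45×(1+0.053)/(0.084−0.053) = 15.2855

15.29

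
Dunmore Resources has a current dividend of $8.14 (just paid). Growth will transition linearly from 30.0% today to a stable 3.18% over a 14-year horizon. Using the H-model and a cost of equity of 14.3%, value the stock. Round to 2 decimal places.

H-model: P₀ = D₀[(1+g_L) + H(g_S−g_L)]/(r−g_L), with H = 14/2 = 7.
P₀ = 8.14 × [(1+0.0318) + 7×(0.3−0.0318)] / (0.143−0.0318)
   = 8.14 × 2.9092 / 0.1112 = 212.9576

$212.96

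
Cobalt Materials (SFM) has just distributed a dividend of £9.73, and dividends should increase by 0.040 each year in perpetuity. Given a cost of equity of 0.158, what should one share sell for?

Gordon growth model: P₀ = D₁/(r − g). D₁ = 9.73 × (1 + 0.04) = 10.1192.
P₀ = 10.1192 / (0.158 − 0.04) = 10.1192 / 0.118 = 85.7559

£85.76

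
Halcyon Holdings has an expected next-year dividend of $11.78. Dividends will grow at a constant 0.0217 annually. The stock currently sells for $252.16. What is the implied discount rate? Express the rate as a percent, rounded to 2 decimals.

6.84%

Rearranging the constant-growth DDM: r = D₁/P₀ + g.
r = 11.7800 / 252.16 + 0.0217 = 0.04672 + 0.0217 = 0.06842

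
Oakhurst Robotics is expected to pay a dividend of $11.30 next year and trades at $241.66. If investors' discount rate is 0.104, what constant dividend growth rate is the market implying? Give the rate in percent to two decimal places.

From P₀ = D₁/(r − g), the implied growth is g = r − D₁/P₀.
g = 0.104 − 11.30/241.66 = 0.104 − 0.04676 = 0.05724

5.72%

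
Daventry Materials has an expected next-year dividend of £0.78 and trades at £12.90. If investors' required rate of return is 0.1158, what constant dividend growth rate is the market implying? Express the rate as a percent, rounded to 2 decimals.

From P₀ = D₁/(r − g), the implied growth is g = r − D₁/P₀.
g = 0.1158 − 0.78/12.90 = 0.1158 − 0.06047 = 0.05533

5.53%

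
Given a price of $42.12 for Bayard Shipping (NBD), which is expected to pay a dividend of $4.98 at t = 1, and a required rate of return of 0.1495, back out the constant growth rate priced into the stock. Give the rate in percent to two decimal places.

3.13%

From P₀ = D₁/(r − g), the implied growth is g = r − D₁/P₀.
g = 0.1495 − 4.98/42.12 = 0.1495 − 0.11823 = 0.03127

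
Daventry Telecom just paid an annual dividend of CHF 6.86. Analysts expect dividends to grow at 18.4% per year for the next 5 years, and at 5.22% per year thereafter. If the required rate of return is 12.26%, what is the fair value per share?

CHF 174.16

Two-stage DDM. Project D₁…D_5 at 0.184, terminal growth 0.0522, discount at r = 0.1226.
D_1 = 8.1222
D_2 = 9.6167
D_3 = 11.3862
D_4 = 13.4813
D_5 = 15.9618
Terminal value at t=5: TV = D_6/(r−g) = 16.7950/(0.1226−0.0522) = 238.5658
P₀ = 8.1222/(1+0.1226)^1 + 9.6167/(1+0.1226)^2 + 11.3862/(1+0.1226)^3 + 13.4813/(1+0.1226)^4 + 15.9618/(1+0.1226)^5 + 238.5658/(1+0.1226)^5 = 174.1640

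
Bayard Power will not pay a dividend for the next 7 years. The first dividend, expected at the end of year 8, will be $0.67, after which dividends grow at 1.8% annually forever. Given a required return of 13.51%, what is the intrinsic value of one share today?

$2.36

Deferred-dividend DDM. At t=7 the remaining stream is a growing perpetuity with first payment D_8 = 0.67.
V_7 = D_8/(r−g) = 0.67/(0.1351−0.018) = 5.7216
P₀ = V_7/(1+r)^7 = 5.7216/(1+0.1351)^7 = 2.3566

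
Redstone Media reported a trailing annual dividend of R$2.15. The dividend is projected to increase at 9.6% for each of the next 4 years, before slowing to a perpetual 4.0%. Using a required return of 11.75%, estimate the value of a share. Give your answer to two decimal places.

Two-stage DDM. Project D₁…D_4 at 0.096, terminal growth 0.04, discount at r = 0.1175.
D_1 = 2.3564
D_2 = 2.5826
D_3 = 2.8305
D_4 = 3.1023
Terminal value at t=4: TV = D_5/(r−g) = 3.2264/(0.1175−0.04) = 41.6306
P₀ = 2.3564/(1+0.1175)^1 + 2.5826/(1+0.1175)^2 + 2.8305/(1+0.1175)^3 + 3.1023/(1+0.1175)^4 + 41.6306/(1+0.1175)^4 = 34.8888

R$34.89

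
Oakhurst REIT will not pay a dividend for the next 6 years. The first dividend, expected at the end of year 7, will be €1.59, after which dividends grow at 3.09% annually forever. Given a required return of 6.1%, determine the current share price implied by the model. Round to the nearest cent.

€37.03

Deferred-dividend DDM. At t=6 the remaining stream is a growing perpetuity with first payment D_7 = 1.59.
V_6 = D_7/(r−g) = 1.59/(0.061−0.0309) = 52.8239
P₀ = V_6/(1+r)^6 = 52.8239/(1+0.061)^6 = 37.0287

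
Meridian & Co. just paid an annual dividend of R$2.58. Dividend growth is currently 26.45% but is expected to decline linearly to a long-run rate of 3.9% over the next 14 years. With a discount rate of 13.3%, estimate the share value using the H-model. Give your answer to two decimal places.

R$71.84

H-model: P₀ = D₀[(1+g_L) + H(g_S−g_L)]/(r−g_L), with H = 14/2 = 7.
P₀ = 2.58 × [(1+0.039) + 7×(0.2645−0.039)] / (0.133−0.039)
   = 2.58 × 2.6175 / 0.094 = 71.8420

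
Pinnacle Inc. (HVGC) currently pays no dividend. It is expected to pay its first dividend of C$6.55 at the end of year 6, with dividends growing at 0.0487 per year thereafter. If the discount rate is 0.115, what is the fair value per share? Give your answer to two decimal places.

Deferred-dividend DDM. At t=5 the remaining stream is a growing perpetuity with first payment D_6 = 6.55.
V_5 = D_6/(r−g) = 6.55/(0.115−0.0487) = 98.7934
P₀ = V_5/(1+r)^5 = 98.7934/(1+0.115)^5 = 57.3262

C$57.33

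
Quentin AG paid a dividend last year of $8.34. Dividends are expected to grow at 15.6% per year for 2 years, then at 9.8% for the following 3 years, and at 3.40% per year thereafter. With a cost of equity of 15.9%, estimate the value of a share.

Three-stage DDM. Project D₁…D_5; terminal Gordon value at t=5 with g = 0.034; discount at r = 0.159.
D_1 = 9.6410
D_2 = 11.1450
D_3 = 12.2373
D_4 = 13.4365
D_5 = 14.7533
TV_5 = 15.2549/(0.159−0.034) = 122.0392
P₀ = Σ Dₜ/(1+r)ᵗ + TV_5/(1+r)^5 = 97.3321

$97.33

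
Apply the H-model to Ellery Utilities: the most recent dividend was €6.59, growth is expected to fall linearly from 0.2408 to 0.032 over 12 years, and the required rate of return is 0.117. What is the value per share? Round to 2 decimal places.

€177.14

H-model: P₀ = D₀[(1+g_L) + H(g_S−g_L)]/(r−g_L), with H = 12/2 = 6.
P₀ = 6.59 × [(1+0.032) + 6×(0.2408−0.032)] / (0.117−0.032)
   = 6.59 × 2.2848 / 0.085 = 177.1392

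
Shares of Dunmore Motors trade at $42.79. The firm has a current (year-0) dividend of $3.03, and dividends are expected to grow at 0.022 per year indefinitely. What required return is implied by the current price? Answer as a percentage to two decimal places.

Rearranging the constant-growth DDM: r = D₁/P₀ + g.
D₁ = 3.03 × (1 + 0.022) = 3.0967.
r = 3.0967 / 42.79 + 0.022 = 0.07237 + 0.022 = 0.09437

9.44%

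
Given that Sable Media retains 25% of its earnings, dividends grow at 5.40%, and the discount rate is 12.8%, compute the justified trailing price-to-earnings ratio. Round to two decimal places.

10.68

Payout ratio b = 1 − 0.25 = 0.75.
Justified trailing P/E = b(1+g)/(r−g) = 0.75×(1+0.054)/(0.128−0.054) = 10.6824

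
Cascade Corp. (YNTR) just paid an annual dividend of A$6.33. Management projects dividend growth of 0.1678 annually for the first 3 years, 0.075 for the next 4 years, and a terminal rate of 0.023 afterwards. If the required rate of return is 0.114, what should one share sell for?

Three-stage DDM. Project D₁…D_7; terminal Gordon value at t=7 with g = 0.023; discount at r = 0.114.
D_1 = 7.3922
D_2 = 8.6326
D_3 = 10.0811
D_4 = 10.8372
D_5 = 11.6500
D_6 = 12.5238
D_7 = 13.4630
TV_7 = 13.7727/(0.114−0.023) = 151.3482
P₀ = Σ Dₜ/(1+r)ᵗ + TV_7/(1+r)^7 = 118.6729

A$118.67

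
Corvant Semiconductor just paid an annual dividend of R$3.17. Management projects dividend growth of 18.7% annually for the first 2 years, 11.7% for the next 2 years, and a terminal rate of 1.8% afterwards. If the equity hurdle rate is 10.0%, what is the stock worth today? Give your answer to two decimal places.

Three-stage DDM. Project D₁…D_4; terminal Gordon value at t=4 with g = 0.018; discount at r = 0.1.
D_1 = 3.7628
D_2 = 4.4664
D_3 = 4.9890
D_4 = 5.5727
TV_4 = 5.6730/(0.1−0.018) = 69.1833
P₀ = Σ Dₜ/(1+r)ᵗ + TV_4/(1+r)^4 = 61.9196

R$61.92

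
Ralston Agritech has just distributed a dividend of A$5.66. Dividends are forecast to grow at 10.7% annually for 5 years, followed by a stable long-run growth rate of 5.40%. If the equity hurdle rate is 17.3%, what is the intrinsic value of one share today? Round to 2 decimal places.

A$61.39

Two-stage DDM. Project D₁…D_5 at 0.107, terminal growth 0.054, discount at r = 0.173.
D_1 = 6.2656
D_2 = 6.9360
D_3 = 7.6782
D_4 = 8.4998
D_5 = 9.4092
Terminal value at t=5: TV = D_6/(r−g) = 9.9173/(0.173−0.054) = 83.3390
P₀ = 6.2656/(1+0.173)^1 + 6.9360/(1+0.173)^2 + 7.6782/(1+0.173)^3 + 8.4998/(1+0.173)^4 + 9.4092/(1+0.173)^5 + 83.3390/(1+0.173)^5 = 61.3948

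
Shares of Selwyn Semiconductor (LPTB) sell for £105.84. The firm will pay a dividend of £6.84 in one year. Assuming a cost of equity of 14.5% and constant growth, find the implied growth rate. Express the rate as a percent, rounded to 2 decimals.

8.04%

From P₀ = D₁/(r − g), the implied growth is g = r − D₁/P₀.
g = 0.145 − 6.84/105.84 = 0.145 − 0.06463 = 0.08037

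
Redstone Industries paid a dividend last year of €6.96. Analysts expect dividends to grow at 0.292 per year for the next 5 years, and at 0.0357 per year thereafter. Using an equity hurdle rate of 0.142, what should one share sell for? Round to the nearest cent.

Two-stage DDM. Project D₁…D_5 at 0.292, terminal growth 0.0357, discount at r = 0.142.
D_1 = 8.9923
D_2 = 11.6181
D_3 = 15.0106
D_4 = 19.3936
D_5 = 25.0566
Terminal value at t=5: TV = D_6/(r−g) = 25.9511/(0.142−0.0357) = 244.1308
P₀ = 8.9923/(1+0.142)^1 + 11.6181/(1+0.142)^2 + 15.0106/(1+0.142)^3 + 19.3936/(1+0.142)^4 + 25.0566/(1+0.142)^5 + 244.1308/(1+0.142)^5 = 176.8511

€176.85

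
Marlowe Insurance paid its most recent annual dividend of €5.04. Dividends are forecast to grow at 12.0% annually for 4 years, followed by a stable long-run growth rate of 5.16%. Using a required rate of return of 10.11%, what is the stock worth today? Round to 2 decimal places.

€135.65

Two-stage DDM. Project D₁…D_4 at 0.12, terminal growth 0.0516, discount at r = 0.1011.
D_1 = 5.6448
D_2 = 6.3222
D_3 = 7.0808
D_4 = 7.9305
Terminal value at t=4: TV = D_5/(r−g) = 8.3398/(0.1011−0.0516) = 168.4799
P₀ = 5.6448/(1+0.1011)^1 + 6.3222/(1+0.1011)^2 + 7.0808/(1+0.1011)^3 + 7.9305/(1+0.1011)^4 + 168.4799/(1+0.1011)^4 = 135.6549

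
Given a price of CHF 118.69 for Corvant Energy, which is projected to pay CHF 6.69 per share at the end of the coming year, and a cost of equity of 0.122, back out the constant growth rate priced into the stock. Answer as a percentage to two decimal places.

6.56%

From P₀ = D₁/(r − g), the implied growth is g = r − D₁/P₀.
g = 0.122 − 6.69/118.69 = 0.122 − 0.05637 = 0.06563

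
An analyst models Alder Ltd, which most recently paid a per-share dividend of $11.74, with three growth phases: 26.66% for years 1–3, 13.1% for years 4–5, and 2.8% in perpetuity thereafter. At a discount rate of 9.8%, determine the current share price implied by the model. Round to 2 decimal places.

$365.67

Three-stage DDM. Project D₁…D_5; terminal Gordon value at t=5 with g = 0.028; discount at r = 0.098.
D_1 = 14.8699
D_2 = 18.8342
D_3 = 23.8554
D_4 = 26.9804
D_5 = 30.5149
TV_5 = 31.3693/(0.098−0.028) = 448.1329
P₀ = Σ Dₜ/(1+r)ᵗ + TV_5/(1+r)^5 = 365.6678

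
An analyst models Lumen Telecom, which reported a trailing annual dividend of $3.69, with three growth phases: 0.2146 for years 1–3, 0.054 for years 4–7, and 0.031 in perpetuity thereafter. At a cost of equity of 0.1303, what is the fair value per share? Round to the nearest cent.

$64.18

Three-stage DDM. Project D₁…D_7; terminal Gordon value at t=7 with g = 0.031; discount at r = 0.1303.
D_1 = 4.4819
D_2 = 5.4437
D_3 = 6.6119
D_4 = 6.9689
D_5 = 7.3453
D_6 = 7.7419
D_7 = 8.1600
TV_7 = 8.4129/(0.1303−0.031) = 84.7224
P₀ = Σ Dₜ/(1+r)ᵗ + TV_7/(1+r)^7 = 64.1759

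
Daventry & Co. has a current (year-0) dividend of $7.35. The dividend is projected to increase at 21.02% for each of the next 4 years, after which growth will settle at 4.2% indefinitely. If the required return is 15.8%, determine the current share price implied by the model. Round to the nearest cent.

$111.62

Two-stage DDM. Project D₁…D_4 at 0.2102, terminal growth 0.042, discount at r = 0.158.
D_1 = 8.8950
D_2 = 10.7647
D_3 = 13.0274
D_4 = 15.7658
Terminal value at t=4: TV = D_5/(r−g) = 16.4280/(0.158−0.042) = 141.6203
P₀ = 8.8950/(1+0.158)^1 + 10.7647/(1+0.158)^2 + 13.0274/(1+0.158)^3 + 15.7658/(1+0.158)^4 + 141.6203/(1+0.158)^4 = 111.6234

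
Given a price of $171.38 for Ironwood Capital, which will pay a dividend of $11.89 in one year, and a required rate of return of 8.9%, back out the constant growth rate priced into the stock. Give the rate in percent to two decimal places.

1.96%

From P₀ = D₁/(r − g), the implied growth is g = r − D₁/P₀.
g = 0.089 − 11.89/171.38 = 0.089 − 0.06938 = 0.01962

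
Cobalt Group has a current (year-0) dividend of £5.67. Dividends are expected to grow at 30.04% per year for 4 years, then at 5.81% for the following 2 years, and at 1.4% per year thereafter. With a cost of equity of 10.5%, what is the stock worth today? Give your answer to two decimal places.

£166.14

Three-stage DDM. Project D₁…D_6; terminal Gordon value at t=6 with g = 0.014; discount at r = 0.105.
D_1 = 7.3733
D_2 = 9.5882
D_3 = 12.4685
D_4 = 16.2140
D_5 = 17.1561
D_6 = 18.1528
TV_6 = 18.4070/(0.105−0.014) = 202.2744
P₀ = Σ Dₜ/(1+r)ᵗ + TV_6/(1+r)^6 = 166.1408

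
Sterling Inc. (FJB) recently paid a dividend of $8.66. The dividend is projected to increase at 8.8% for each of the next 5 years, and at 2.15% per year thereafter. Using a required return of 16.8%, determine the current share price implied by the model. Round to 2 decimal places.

Two-stage DDM. Project D₁…D_5 at 0.088, terminal growth 0.0215, discount at r = 0.168.
D_1 = 9.4221
D_2 = 10.2512
D_3 = 11.1533
D_4 = 12.1348
D_5 = 13.2027
Terminal value at t=5: TV = D_6/(r−g) = 13.4865/(0.168−0.0215) = 92.0583
P₀ = 9.4221/(1+0.168)^1 + 10.2512/(1+0.168)^2 + 11.1533/(1+0.168)^3 + 12.1348/(1+0.168)^4 + 13.2027/(1+0.168)^5 + 92.0583/(1+0.168)^5 = 77.5242

$77.52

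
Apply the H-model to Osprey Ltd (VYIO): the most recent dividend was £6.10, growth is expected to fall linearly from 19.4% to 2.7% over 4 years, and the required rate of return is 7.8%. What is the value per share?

H-model: P₀ = D₀[(1+g_L) + H(g_S−g_L)]/(r−g_L), with H = 4/2 = 2.
P₀ = 6.10 × [(1+0.027) + 2×(0.194−0.027)] / (0.078−0.027)
   = 6.10 × 1.3610 / 0.051 = 162.7863

£162.79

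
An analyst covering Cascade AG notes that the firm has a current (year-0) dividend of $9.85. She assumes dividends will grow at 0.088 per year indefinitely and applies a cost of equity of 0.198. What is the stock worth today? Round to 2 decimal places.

$97.43

Gordon growth model: P₀ = D₁/(r − g). D₁ = 9.85 × (1 + 0.088) = 10.7168.
P₀ = 10.7168 / (0.198 − 0.088) = 10.7168 / 0.11 = 97.4255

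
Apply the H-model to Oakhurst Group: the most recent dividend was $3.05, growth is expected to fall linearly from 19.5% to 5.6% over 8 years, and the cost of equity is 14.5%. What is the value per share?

$55.24

H-model: P₀ = D₀[(1+g_L) + H(g_S−g_L)]/(r−g_L), with H = 8/2 = 4.
P₀ = 3.05 × [(1+0.056) + 4×(0.195−0.056)] / (0.145−0.056)
   = 3.05 × 1.6120 / 0.089 = 55.2427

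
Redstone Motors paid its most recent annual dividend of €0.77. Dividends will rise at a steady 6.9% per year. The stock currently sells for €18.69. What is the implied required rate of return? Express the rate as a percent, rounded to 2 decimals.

Rearranging the constant-growth DDM: r = D₁/P₀ + g.
D₁ = 0.77 × (1 + 0.069) = 0.8231.
r = 0.8231 / 18.69 + 0.069 = 0.04404 + 0.069 = 0.11304

11.30%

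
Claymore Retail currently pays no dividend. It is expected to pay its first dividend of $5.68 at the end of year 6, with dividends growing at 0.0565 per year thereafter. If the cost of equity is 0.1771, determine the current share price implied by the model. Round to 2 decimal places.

$20.84

Deferred-dividend DDM. At t=5 the remaining stream is a growing perpetuity with first payment D_6 = 5.68.
V_5 = D_6/(r−g) = 5.68/(0.1771−0.0565) = 47.0978
P₀ = V_5/(1+r)^5 = 47.0978/(1+0.1771)^5 = 20.8418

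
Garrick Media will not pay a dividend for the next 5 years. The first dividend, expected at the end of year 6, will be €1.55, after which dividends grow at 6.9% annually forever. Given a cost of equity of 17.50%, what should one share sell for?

Deferred-dividend DDM. At t=5 the remaining stream is a growing perpetuity with first payment D_6 = 1.55.
V_5 = D_6/(r−g) = 1.55/(0.175−0.069) = 14.6226
P₀ = V_5/(1+r)^5 = 14.6226/(1+0.175)^5 = 6.5288

€6.53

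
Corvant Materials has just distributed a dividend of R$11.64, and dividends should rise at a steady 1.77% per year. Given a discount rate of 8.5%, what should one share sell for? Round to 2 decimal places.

R$176.02

Gordon growth model: P₀ = D₁/(r − g). D₁ = 11.64 × (1 + 0.0177) = 11.8460.
P₀ = 11.8460 / (0.085 − 0.0177) = 11.8460 / 0.0673 = 176.0182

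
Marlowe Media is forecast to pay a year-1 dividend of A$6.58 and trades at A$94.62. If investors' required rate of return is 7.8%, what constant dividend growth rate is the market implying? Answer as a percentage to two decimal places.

0.85%

From P₀ = D₁/(r − g), the implied growth is g = r − D₁/P₀.
g = 0.078 − 6.58/94.62 = 0.078 − 0.06954 = 0.00846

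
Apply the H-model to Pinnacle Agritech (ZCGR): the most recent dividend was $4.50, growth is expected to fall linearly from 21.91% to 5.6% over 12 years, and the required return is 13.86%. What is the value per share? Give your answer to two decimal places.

$110.84

H-model: P₀ = D₀[(1+g_L) + H(g_S−g_L)]/(r−g_L), with H = 12/2 = 6.
P₀ = 4.50 × [(1+0.056) + 6×(0.2191−0.056)] / (0.1386−0.056)
   = 4.50 × 2.0346 / 0.0826 = 110.8438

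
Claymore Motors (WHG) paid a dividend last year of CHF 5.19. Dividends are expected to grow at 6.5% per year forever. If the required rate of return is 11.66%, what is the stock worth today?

CHF 107.12

Gordon growth model: P₀ = D₁/(r − g). D₁ = 5.19 × (1 + 0.065) = 5.5274.
P₀ = 5.5274 / (0.1166 − 0.065) = 5.5274 / 0.0516 = 107.1192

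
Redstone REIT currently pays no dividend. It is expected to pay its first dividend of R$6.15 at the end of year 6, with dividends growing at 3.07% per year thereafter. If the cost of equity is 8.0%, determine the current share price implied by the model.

Deferred-dividend DDM. At t=5 the remaining stream is a growing perpetuity with first payment D_6 = 6.15.
V_5 = D_6/(r−g) = 6.15/(0.08−0.0307) = 124.7465
P₀ = V_5/(1+r)^5 = 124.7465/(1+0.08)^5 = 84.9003

R$84.90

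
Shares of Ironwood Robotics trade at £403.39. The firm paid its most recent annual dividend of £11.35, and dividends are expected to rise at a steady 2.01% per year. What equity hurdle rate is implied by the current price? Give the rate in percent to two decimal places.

4.88%

Rearranging the constant-growth DDM: r = D₁/P₀ + g.
D₁ = 11.35 × (1 + 0.0201) = 11.5781.
r = 11.5781 / 403.39 + 0.0201 = 0.02870 + 0.0201 = 0.04880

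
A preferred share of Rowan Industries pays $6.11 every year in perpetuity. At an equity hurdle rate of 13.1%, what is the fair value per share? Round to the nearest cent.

$46.64

Zero-growth DDM (perpetuity): P₀ = D/r = 6.11 / 0.131 = 46.6412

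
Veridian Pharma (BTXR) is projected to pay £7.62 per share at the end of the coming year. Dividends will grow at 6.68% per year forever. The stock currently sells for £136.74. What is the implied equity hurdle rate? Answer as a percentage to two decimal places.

Rearranging the constant-growth DDM: r = D₁/P₀ + g.
r = 7.6200 / 136.74 + 0.0668 = 0.05573 + 0.0668 = 0.12253

12.25%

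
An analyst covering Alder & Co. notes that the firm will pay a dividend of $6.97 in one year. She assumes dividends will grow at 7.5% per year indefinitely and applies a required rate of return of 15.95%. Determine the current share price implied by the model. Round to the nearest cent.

Gordon growth model: P₀ = D₁/(r − g), with D₁ = 6.97 given directly.
P₀ = 6.9700 / (0.1595 − 0.075) = 6.9700 / 0.0845 = 82.4852

$82.49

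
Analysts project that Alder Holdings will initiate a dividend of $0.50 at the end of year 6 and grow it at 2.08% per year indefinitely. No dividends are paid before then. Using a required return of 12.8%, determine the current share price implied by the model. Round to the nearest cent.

$2.55

Deferred-dividend DDM. At t=5 the remaining stream is a growing perpetuity with first payment D_6 = 0.50.
V_5 = D_6/(r−g) = 0.50/(0.128−0.0208) = 4.6642
P₀ = V_5/(1+r)^5 = 4.6642/(1+0.128)^5 = 2.5541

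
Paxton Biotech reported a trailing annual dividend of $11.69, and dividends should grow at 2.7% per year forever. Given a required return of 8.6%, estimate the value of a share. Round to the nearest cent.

$203.49

Gordon growth model: P₀ = D₁/(r − g). D₁ = 11.69 × (1 + 0.027) = 12.0056.
P₀ = 12.0056 / (0.086 − 0.027) = 12.0056 / 0.059 = 203.4853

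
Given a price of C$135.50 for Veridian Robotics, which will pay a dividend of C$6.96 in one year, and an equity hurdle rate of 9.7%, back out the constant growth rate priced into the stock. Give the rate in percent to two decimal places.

From P₀ = D₁/(r − g), the implied growth is g = r − D₁/P₀.
g = 0.097 − 6.96/135.50 = 0.097 − 0.05137 = 0.04563

4.56%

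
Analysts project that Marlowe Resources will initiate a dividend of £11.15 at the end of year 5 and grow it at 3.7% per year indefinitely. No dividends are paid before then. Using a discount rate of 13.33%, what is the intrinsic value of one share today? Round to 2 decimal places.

Deferred-dividend DDM. At t=4 the remaining stream is a growing perpetuity with first payment D_5 = 11.15.
V_4 = D_5/(r−g) = 11.15/(0.1333−0.037) = 115.7840
P₀ = V_4/(1+r)^4 = 115.7840/(1+0.1333)^4 = 70.1890

£70.19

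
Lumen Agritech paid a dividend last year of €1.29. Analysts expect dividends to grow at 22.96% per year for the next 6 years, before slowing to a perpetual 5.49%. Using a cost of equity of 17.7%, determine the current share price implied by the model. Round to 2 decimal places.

€23.53

Two-stage DDM. Project D₁…D_6 at 0.2296, terminal growth 0.0549, discount at r = 0.177.
D_1 = 1.5862
D_2 = 1.9504
D_3 = 2.3982
D_4 = 2.9488
D_5 = 3.6258
D_6 = 4.4583
Terminal value at t=6: TV = D_7/(r−g) = 4.7031/(0.177−0.0549) = 38.5184
P₀ = 1.5862/(1+0.177)^1 + 1.9504/(1+0.177)^2 + 2.3982/(1+0.177)^3 + 2.9488/(1+0.177)^4 + 3.6258/(1+0.177)^5 + 4.4583/(1+0.177)^6 + 38.5184/(1+0.177)^6 = 23.5330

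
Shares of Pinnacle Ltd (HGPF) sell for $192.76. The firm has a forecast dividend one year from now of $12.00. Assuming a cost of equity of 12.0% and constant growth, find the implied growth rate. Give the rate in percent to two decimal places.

From P₀ = D₁/(r − g), the implied growth is g = r − D₁/P₀.
g = 0.12 − 12.00/192.76 = 0.12 − 0.06225 = 0.05775

5.77%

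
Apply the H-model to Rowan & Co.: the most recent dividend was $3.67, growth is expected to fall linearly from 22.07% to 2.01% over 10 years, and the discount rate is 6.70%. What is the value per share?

$158.31

H-model: P₀ = D₀[(1+g_L) + H(g_S−g_L)]/(r−g_L), with H = 10/2 = 5.
P₀ = 3.67 × [(1+0.0201) + 5×(0.2207−0.0201)] / (0.067−0.0201)
   = 3.67 × 2.0231 / 0.0469 = 158.3108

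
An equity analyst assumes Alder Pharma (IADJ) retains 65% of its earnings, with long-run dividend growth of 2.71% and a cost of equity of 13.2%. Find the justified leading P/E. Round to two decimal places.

Payout ratio b = 1 − 0.65 = 0.35.
Justified leading P/E = b/(r−g) = 0.35/(0.132−0.0271) = 3.3365

3.34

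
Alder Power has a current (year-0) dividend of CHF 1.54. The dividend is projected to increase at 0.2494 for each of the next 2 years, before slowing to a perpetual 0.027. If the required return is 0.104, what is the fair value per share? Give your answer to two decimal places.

CHF 30.02

Two-stage DDM. Project D₁…D_2 at 0.2494, terminal growth 0.027, discount at r = 0.104.
D_1 = 1.9241
D_2 = 2.4039
Terminal value at t=2: TV = D_3/(r−g) = 2.4688/(0.104−0.027) = 32.0629
P₀ = 1.9241/(1+0.104)^1 + 2.4039/(1+0.104)^2 + 32.0629/(1+0.104)^2 = 30.0218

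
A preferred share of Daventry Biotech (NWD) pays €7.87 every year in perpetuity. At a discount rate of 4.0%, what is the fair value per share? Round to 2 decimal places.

€196.75

Zero-growth DDM (perpetuity): P₀ = D/r = 7.87 / 0.04 = 196.7500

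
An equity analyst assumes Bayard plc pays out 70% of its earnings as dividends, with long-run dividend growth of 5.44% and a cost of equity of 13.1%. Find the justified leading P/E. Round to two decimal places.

9.14

Justified leading P/E = b/(r−g) = 0.70/(0.131−0.0544) = 9.1384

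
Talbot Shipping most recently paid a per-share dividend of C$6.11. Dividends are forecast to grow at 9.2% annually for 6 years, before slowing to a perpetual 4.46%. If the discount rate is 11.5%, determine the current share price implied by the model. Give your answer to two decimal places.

Two-stage DDM. Project D₁…D_6 at 0.092, terminal growth 0.0446, discount at r = 0.115.
D_1 = 6.6721
D_2 = 7.2860
D_3 = 7.9563
D_4 = 8.6882
D_5 = 9.4876
D_6 = 10.3604
Terminal value at t=6: TV = D_7/(r−g) = 10.8225/(0.115−0.0446) = 153.7285
P₀ = 6.6721/(1+0.115)^1 + 7.2860/(1+0.115)^2 + 7.9563/(1+0.115)^3 + 8.6882/(1+0.115)^4 + 9.4876/(1+0.115)^5 + 10.3604/(1+0.115)^6 + 153.7285/(1+0.115)^6 = 114.1052

C$114.11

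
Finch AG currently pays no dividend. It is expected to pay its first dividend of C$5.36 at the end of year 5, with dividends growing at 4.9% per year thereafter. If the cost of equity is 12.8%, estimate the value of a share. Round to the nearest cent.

C$41.91

Deferred-dividend DDM. At t=4 the remaining stream is a growing perpetuity with first payment D_5 = 5.36.
V_4 = D_5/(r−g) = 5.36/(0.128−0.049) = 67.8481
P₀ = V_4/(1+r)^4 = 67.8481/(1+0.128)^4 = 41.9084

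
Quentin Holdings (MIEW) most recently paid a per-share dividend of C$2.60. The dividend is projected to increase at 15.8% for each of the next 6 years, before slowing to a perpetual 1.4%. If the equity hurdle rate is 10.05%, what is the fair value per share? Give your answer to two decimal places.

C$60.09

Two-stage DDM. Project D₁…D_6 at 0.158, terminal growth 0.014, discount at r = 0.1005.
D_1 = 3.0108
D_2 = 3.4865
D_3 = 4.0374
D_4 = 4.6753
D_5 = 5.4140
D_6 = 6.2694
Terminal value at t=6: TV = D_7/(r−g) = 6.3572/(0.1005−0.014) = 73.4931
P₀ = 3.0108/(1+0.1005)^1 + 3.4865/(1+0.1005)^2 + 4.0374/(1+0.1005)^3 + 4.6753/(1+0.1005)^4 + 5.4140/(1+0.1005)^5 + 6.2694/(1+0.1005)^6 + 73.4931/(1+0.1005)^6 = 60.0866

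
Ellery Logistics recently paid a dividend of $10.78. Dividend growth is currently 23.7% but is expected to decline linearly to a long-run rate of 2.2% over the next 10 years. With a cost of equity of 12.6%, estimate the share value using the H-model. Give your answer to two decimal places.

H-model: P₀ = D₀[(1+g_L) + H(g_S−g_L)]/(r−g_L), with H = 10/2 = 5.
P₀ = 10.78 × [(1+0.022) + 5×(0.237−0.022)] / (0.126−0.022)
   = 10.78 × 2.0970 / 0.104 = 217.3621

$217.36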